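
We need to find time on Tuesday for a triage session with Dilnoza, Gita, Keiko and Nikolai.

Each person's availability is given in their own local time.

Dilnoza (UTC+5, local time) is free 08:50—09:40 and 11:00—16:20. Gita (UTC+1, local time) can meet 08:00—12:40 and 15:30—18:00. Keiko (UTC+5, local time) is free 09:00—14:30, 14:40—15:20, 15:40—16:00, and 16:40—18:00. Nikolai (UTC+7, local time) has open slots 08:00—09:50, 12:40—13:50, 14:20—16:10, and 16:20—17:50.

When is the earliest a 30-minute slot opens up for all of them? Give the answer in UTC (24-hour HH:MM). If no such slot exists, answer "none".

07:20

Dilnoza → UTC: 03:50–04:40, 06:00–11:20.
Gita → UTC: 07:00–11:40, 14:30–17:00.
Keiko → UTC: 04:00–09:30, 09:40–10:20, 10:40–11:00, 11:40–13:00.
Nikolai → UTC: 01:00–02:50, 05:40–06:50, 07:20–09:10, 09:20–10:50.
Dilnoza ∩ Gita: 07:00–11:20.
Dilnoza ∩ Gita ∩ Keiko: 07:00–09:30, 09:40–10:20, 10:40–11:00.
Dilnoza ∩ Gita ∩ Keiko ∩ Nikolai: 07:20–09:10, 09:20–09:30, 09:40–10:20, 10:40–10:50.
Windows ≥ 30 min: 07:20–09:10, 09:40–10:20.
Earliest such window starts at 07:20.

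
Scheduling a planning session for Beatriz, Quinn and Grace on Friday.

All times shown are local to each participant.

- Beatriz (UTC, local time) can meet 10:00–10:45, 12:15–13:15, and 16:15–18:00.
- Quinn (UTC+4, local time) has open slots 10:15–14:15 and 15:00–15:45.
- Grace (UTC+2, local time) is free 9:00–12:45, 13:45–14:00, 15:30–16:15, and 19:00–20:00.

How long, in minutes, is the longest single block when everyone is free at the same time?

Beatriz → UTC: 10:00–10:45, 12:15–13:15, 16:15–18:00.
Quinn → UTC: 06:15–10:15, 11:00–11:45.
Grace → UTC: 07:00–10:45, 11:45–12:00, 13:30–14:15, 17:00–18:00.
Beatriz ∩ Quinn: 10:00–10:15.
Beatriz ∩ Quinn ∩ Grace: 10:00–10:15.
Single common window of 15 minutes.

15 minutes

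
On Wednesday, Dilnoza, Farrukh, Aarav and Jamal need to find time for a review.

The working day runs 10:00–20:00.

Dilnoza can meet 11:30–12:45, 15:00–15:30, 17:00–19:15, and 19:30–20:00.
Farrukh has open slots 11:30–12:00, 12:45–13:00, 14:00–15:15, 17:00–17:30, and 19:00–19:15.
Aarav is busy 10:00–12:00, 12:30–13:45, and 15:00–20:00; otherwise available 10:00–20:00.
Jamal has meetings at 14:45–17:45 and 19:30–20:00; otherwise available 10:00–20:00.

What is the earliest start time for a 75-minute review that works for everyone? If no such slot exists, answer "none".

Aarav free within 10:00–20:00: 12:00–12:30, 13:45–15:00.
Jamal free within 10:00–20:00: 10:00–14:45, 17:45–19:30.
Dilnoza ∩ Farrukh: 11:30–12:00, 15:00–15:15, 17:00–17:30, 19:00–19:15.
Dilnoza ∩ Farrukh ∩ Aarav: (none).
Dilnoza ∩ Farrukh ∩ Aarav ∩ Jamal: (none).
Windows ≥ 75 min: (none).

none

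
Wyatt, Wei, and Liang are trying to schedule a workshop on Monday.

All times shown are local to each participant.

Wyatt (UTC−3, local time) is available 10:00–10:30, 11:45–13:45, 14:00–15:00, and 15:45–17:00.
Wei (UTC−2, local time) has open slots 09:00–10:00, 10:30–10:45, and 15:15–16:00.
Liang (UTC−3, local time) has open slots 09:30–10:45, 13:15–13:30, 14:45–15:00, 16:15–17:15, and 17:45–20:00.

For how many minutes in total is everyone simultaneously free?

15 minutes

Wyatt → UTC: 13:00–13:30, 14:45–16:45, 17:00–18:00, 18:45–20:00.
Wei → UTC: 11:00–12:00, 12:30–12:45, 17:15–18:00.
Liang → UTC: 12:30–13:45, 16:15–16:30, 17:45–18:00, 19:15–20:15, 20:45–23:00.
Wyatt ∩ Wei: 17:15–18:00.
Wyatt ∩ Wei ∩ Liang: 17:45–18:00.
Total common minutes: 15.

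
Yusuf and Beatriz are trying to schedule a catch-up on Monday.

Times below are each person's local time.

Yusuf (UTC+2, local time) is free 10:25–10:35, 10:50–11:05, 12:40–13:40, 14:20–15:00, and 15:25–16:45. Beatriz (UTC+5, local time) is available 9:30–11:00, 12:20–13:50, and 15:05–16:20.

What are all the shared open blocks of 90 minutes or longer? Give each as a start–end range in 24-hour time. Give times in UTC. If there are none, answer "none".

Yusuf → UTC: 08:25–08:35, 08:50–09:05, 10:40–11:40, 12:20–13:00, 13:25–14:45.
Beatriz → UTC: 04:30–06:00, 07:20–08:50, 10:05–11:20.
Yusuf ∩ Beatriz: 08:25–08:35, 10:40–11:20.
Windows ≥ 90 min: (none).

none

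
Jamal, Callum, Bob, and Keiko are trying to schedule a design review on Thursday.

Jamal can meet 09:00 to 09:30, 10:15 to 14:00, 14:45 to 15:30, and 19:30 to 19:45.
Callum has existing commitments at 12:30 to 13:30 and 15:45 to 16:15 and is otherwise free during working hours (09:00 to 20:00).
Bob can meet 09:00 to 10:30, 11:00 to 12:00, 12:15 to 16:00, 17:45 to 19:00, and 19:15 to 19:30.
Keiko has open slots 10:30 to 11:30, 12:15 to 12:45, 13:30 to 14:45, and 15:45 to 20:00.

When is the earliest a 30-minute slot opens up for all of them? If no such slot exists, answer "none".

Callum free within 09:00–20:00: 09:00–12:30, 13:30–15:45, 16:15–20:00.
Jamal ∩ Callum: 09:00–09:30, 10:15–12:30, 13:30–14:00, 14:45–15:30, 19:30–19:45.
Jamal ∩ Callum ∩ Bob: 09:00–09:30, 10:15–10:30, 11:00–12:00, 12:15–12:30, 13:30–14:00, 14:45–15:30.
Jamal ∩ Callum ∩ Bob ∩ Keiko: 11:00–11:30, 12:15–12:30, 13:30–14:00.
Windows ≥ 30 min: 11:00–11:30, 13:30–14:00.
Earliest such window starts at 11:00.

11:00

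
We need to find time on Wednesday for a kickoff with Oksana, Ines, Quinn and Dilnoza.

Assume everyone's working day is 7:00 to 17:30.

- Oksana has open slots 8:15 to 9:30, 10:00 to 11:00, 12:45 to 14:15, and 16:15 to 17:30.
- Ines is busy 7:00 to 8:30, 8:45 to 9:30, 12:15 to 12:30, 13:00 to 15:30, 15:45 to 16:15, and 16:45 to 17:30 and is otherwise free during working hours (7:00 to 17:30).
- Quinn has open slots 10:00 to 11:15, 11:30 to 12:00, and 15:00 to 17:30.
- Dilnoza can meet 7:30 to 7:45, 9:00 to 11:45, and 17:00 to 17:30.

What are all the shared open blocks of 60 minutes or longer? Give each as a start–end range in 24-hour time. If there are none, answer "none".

10:00–11:00

Ines free within 07:00–17:30: 08:30–08:45, 09:30–12:15, 12:30–13:00, 15:30–15:45, 16:15–16:45.
Oksana ∩ Ines: 08:30–08:45, 10:00–11:00, 12:45–13:00, 16:15–16:45.
Oksana ∩ Ines ∩ Quinn: 10:00–11:00, 16:15–16:45.
Oksana ∩ Ines ∩ Quinn ∩ Dilnoza: 10:00–11:00.
Windows ≥ 60 min: 10:00–11:00.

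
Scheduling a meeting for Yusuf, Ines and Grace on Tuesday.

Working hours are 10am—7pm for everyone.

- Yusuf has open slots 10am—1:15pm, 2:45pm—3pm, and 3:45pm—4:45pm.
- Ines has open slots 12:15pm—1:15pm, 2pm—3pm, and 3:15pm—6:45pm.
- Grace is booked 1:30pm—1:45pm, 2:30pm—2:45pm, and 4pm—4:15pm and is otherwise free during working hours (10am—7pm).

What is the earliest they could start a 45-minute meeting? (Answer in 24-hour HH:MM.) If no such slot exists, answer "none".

Grace free within 10:00–19:00: 10:00–13:30, 13:45–14:30, 14:45–16:00, 16:15–19:00.
Yusuf ∩ Ines: 12:15–13:15, 14:45–15:00, 15:45–16:45.
Yusuf ∩ Ines ∩ Grace: 12:15–13:15, 14:45–15:00, 15:45–16:00, 16:15–16:45.
Windows ≥ 45 min: 12:15–13:15.
Earliest such window starts at 12:15.

12:15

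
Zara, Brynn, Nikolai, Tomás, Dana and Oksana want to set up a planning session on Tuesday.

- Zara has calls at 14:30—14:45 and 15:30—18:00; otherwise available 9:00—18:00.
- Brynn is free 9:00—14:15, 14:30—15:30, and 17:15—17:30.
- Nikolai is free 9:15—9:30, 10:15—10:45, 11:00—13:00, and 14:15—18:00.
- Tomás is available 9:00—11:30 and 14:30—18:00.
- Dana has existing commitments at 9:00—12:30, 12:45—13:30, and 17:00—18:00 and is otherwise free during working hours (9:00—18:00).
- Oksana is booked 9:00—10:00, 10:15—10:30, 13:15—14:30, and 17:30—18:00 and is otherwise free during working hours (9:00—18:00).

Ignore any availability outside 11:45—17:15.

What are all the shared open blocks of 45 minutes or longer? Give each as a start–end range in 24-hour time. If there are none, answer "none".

14:45–15:30

Zara free within 09:00–18:00: 09:00–14:30, 14:45–15:30.
Dana free within 09:00–18:00: 12:30–12:45, 13:30–17:00.
Oksana free within 09:00–18:00: 10:00–10:15, 10:30–13:15, 14:30–17:30.
Zara ∩ Brynn: 09:00–14:15, 14:45–15:30.
Zara ∩ Brynn ∩ Nikolai: 09:15–09:30, 10:15–10:45, 11:00–13:00, 14:45–15:30.
Zara ∩ Brynn ∩ Nikolai ∩ Tomás: 09:15–09:30, 10:15–10:45, 11:00–11:30, 14:45–15:30.
Zara ∩ Brynn ∩ Nikolai ∩ Tomás ∩ Dana: 14:45–15:30.
Zara ∩ Brynn ∩ Nikolai ∩ Tomás ∩ Dana ∩ Oksana: 14:45–15:30.
Restricted to 11:45–17:15: 14:45–15:30.
Windows ≥ 45 min: 14:45–15:30.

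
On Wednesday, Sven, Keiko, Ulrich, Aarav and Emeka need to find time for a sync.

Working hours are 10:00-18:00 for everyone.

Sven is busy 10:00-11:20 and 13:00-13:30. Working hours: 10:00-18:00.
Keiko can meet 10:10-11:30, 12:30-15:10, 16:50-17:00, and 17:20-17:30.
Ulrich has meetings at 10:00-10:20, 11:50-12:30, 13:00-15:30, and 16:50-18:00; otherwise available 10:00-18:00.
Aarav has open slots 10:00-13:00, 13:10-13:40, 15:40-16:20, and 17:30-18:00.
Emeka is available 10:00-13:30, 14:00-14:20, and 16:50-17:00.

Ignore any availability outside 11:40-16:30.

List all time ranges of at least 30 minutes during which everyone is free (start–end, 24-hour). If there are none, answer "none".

12:30–13:00

Sven free within 10:00–18:00: 11:20–13:00, 13:30–18:00.
Ulrich free within 10:00–18:00: 10:20–11:50, 12:30–13:00, 15:30–16:50.
Sven ∩ Keiko: 11:20–11:30, 12:30–13:00, 13:30–15:10, 16:50–17:00, 17:20–17:30.
Sven ∩ Keiko ∩ Ulrich: 11:20–11:30, 12:30–13:00.
Sven ∩ Keiko ∩ Ulrich ∩ Aarav: 11:20–11:30, 12:30–13:00.
Sven ∩ Keiko ∩ Ulrich ∩ Aarav ∩ Emeka: 11:20–11:30, 12:30–13:00.
Restricted to 11:40–16:30: 12:30–13:00.
Windows ≥ 30 min: 12:30–13:00.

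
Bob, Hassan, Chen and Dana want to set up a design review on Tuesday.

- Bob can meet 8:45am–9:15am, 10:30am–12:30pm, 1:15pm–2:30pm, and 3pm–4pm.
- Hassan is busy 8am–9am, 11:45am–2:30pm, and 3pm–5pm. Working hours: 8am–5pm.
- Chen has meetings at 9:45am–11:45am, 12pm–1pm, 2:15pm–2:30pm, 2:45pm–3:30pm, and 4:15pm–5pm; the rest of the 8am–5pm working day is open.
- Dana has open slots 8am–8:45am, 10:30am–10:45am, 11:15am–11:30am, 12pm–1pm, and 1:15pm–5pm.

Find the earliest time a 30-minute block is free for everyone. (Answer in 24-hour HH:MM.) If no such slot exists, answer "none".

Hassan free within 08:00–17:00: 09:00–11:45, 14:30–15:00.
Chen free within 08:00–17:00: 08:00–09:45, 11:45–12:00, 13:00–14:15, 14:30–14:45, 15:30–16:15.
Bob ∩ Hassan: 09:00–09:15, 10:30–11:45.
Bob ∩ Hassan ∩ Chen: 09:00–09:15.
Bob ∩ Hassan ∩ Chen ∩ Dana: (none).
Windows ≥ 30 min: (none).

none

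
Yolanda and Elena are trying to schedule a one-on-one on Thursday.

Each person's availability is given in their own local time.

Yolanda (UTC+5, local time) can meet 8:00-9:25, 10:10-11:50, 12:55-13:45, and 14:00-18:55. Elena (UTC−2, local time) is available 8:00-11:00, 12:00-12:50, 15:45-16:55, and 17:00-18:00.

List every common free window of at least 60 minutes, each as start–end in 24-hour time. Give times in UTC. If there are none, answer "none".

Yolanda → UTC: 03:00–04:25, 05:10–06:50, 07:55–08:45, 09:00–13:55.
Elena → UTC: 10:00–13:00, 14:00–14:50, 17:45–18:55, 19:00–20:00.
Yolanda ∩ Elena: 10:00–13:00.
Windows ≥ 60 min: 10:00–13:00.

10:00–13:00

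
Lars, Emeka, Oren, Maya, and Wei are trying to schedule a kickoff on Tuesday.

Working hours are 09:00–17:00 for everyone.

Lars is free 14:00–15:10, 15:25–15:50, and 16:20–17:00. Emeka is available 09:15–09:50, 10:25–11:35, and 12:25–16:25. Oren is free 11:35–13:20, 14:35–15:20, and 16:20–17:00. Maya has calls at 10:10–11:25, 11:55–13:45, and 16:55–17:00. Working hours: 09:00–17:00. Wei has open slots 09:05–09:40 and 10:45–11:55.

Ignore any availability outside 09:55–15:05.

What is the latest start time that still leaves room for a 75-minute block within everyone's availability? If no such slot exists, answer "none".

none

Maya free within 09:00–17:00: 09:00–10:10, 11:25–11:55, 13:45–16:55.
Lars ∩ Emeka: 14:00–15:10, 15:25–15:50, 16:20–16:25.
Lars ∩ Emeka ∩ Oren: 14:35–15:10, 16:20–16:25.
Lars ∩ Emeka ∩ Oren ∩ Maya: 14:35–15:10, 16:20–16:25.
Lars ∩ Emeka ∩ Oren ∩ Maya ∩ Wei: (none).
Restricted to 09:55–15:05: (none).
Windows ≥ 75 min: (none).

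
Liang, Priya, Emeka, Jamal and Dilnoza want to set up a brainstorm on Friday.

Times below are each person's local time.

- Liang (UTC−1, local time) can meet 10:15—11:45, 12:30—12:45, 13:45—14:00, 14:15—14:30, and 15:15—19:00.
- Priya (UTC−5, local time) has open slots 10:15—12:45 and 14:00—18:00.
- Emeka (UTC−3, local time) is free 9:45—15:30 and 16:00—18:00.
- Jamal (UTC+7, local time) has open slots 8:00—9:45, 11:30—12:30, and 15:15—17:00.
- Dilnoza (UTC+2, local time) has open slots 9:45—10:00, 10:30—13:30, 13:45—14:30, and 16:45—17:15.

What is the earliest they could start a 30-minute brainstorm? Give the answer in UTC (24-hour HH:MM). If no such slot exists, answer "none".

Liang → UTC: 11:15–12:45, 13:30–13:45, 14:45–15:00, 15:15–15:30, 16:15–20:00.
Priya → UTC: 15:15–17:45, 19:00–23:00.
Emeka → UTC: 12:45–18:30, 19:00–21:00.
Jamal → UTC: 01:00–02:45, 04:30–05:30, 08:15–10:00.
Dilnoza → UTC: 07:45–08:00, 08:30–11:30, 11:45–12:30, 14:45–15:15.
Liang ∩ Priya: 15:15–15:30, 16:15–17:45, 19:00–20:00.
Liang ∩ Priya ∩ Emeka: 15:15–15:30, 16:15–17:45, 19:00–20:00.
Liang ∩ Priya ∩ Emeka ∩ Jamal: (none).
Liang ∩ Priya ∩ Emeka ∩ Jamal ∩ Dilnoza: (none).
Windows ≥ 30 min: (none).

none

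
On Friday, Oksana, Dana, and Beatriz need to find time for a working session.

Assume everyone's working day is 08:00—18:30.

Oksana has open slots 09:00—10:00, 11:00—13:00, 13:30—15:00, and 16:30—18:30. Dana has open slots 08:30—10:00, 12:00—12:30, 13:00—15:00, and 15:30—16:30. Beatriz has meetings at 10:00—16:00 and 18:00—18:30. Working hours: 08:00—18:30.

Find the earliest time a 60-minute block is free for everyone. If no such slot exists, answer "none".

Beatriz free within 08:00–18:30: 08:00–10:00, 16:00–18:00.
Oksana ∩ Dana: 09:00–10:00, 12:00–12:30, 13:30–15:00.
Oksana ∩ Dana ∩ Beatriz: 09:00–10:00.
Windows ≥ 60 min: 09:00–10:00.
Earliest such window starts at 09:00.

09:00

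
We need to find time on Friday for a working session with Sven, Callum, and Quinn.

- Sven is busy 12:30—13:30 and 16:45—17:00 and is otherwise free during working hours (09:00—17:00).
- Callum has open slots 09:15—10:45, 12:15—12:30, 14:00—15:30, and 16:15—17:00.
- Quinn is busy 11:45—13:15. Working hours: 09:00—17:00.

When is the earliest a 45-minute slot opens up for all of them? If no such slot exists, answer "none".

Sven free within 09:00–17:00: 09:00–12:30, 13:30–16:45.
Quinn free within 09:00–17:00: 09:00–11:45, 13:15–17:00.
Sven ∩ Callum: 09:15–10:45, 12:15–12:30, 14:00–15:30, 16:15–16:45.
Sven ∩ Callum ∩ Quinn: 09:15–10:45, 14:00–15:30, 16:15–16:45.
Windows ≥ 45 min: 09:15–10:45, 14:00–15:30.
Earliest such window starts at 09:15.

09:15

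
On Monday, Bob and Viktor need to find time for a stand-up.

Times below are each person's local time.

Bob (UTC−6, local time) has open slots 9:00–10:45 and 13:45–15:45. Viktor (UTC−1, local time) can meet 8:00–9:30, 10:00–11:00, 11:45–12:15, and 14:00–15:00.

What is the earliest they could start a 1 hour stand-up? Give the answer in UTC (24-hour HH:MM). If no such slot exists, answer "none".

15:00

Bob → UTC: 15:00–16:45, 19:45–21:45.
Viktor → UTC: 09:00–10:30, 11:00–12:00, 12:45–13:15, 15:00–16:00.
Bob ∩ Viktor: 15:00–16:00.
Windows ≥ 60 min: 15:00–16:00.
Earliest such window starts at 15:00.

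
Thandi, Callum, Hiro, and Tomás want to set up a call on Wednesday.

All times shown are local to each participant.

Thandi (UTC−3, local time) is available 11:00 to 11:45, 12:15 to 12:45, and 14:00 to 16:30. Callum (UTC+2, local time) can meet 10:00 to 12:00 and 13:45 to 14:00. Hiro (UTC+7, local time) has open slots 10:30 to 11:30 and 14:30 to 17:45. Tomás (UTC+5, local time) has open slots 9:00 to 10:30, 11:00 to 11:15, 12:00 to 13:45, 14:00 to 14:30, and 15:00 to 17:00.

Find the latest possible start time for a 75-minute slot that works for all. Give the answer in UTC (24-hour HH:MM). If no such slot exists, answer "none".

none

Thandi → UTC: 14:00–14:45, 15:15–15:45, 17:00–19:30.
Callum → UTC: 08:00–10:00, 11:45–12:00.
Hiro → UTC: 03:30–04:30, 07:30–10:45.
Tomás → UTC: 04:00–05:30, 06:00–06:15, 07:00–08:45, 09:00–09:30, 10:00–12:00.
Thandi ∩ Callum: (none).
Thandi ∩ Callum ∩ Hiro: (none).
Thandi ∩ Callum ∩ Hiro ∩ Tomás: (none).
Windows ≥ 75 min: (none).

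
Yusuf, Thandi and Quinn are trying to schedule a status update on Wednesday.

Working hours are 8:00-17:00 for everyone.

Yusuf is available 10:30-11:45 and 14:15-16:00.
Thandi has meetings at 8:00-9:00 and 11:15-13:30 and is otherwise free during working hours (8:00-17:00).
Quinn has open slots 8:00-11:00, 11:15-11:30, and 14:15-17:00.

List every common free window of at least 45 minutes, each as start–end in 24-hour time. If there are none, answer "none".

14:15–16:00

Thandi free within 08:00–17:00: 09:00–11:15, 13:30–17:00.
Yusuf ∩ Thandi: 10:30–11:15, 14:15–16:00.
Yusuf ∩ Thandi ∩ Quinn: 10:30–11:00, 14:15–16:00.
Windows ≥ 45 min: 14:15–16:00.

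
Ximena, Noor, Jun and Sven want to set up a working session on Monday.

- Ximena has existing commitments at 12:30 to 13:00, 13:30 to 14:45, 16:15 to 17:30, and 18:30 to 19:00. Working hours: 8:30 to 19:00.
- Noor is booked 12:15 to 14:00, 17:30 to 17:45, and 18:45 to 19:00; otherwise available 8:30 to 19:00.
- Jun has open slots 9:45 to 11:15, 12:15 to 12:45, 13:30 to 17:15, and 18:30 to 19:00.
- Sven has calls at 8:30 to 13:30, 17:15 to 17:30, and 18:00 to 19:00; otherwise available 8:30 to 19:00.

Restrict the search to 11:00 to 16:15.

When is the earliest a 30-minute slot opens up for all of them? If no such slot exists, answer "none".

14:45

Ximena free within 08:30–19:00: 08:30–12:30, 13:00–13:30, 14:45–16:15, 17:30–18:30.
Noor free within 08:30–19:00: 08:30–12:15, 14:00–17:30, 17:45–18:45.
Sven free within 08:30–19:00: 13:30–17:15, 17:30–18:00.
Ximena ∩ Noor: 08:30–12:15, 14:45–16:15, 17:45–18:30.
Ximena ∩ Noor ∩ Jun: 09:45–11:15, 14:45–16:15.
Ximena ∩ Noor ∩ Jun ∩ Sven: 14:45–16:15.
Restricted to 11:00–16:15: 14:45–16:15.
Windows ≥ 30 min: 14:45–16:15.
Earliest such window starts at 14:45.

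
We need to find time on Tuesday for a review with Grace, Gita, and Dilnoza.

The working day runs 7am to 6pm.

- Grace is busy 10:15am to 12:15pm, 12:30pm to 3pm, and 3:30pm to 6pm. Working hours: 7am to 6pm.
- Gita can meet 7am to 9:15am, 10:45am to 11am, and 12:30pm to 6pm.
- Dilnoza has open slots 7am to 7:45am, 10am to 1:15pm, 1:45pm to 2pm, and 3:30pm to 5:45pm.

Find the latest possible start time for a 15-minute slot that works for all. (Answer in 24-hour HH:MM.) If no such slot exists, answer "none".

Grace free within 07:00–18:00: 07:00–10:15, 12:15–12:30, 15:00–15:30.
Grace ∩ Gita: 07:00–09:15, 15:00–15:30.
Grace ∩ Gita ∩ Dilnoza: 07:00–07:45.
Windows ≥ 15 min: 07:00–07:45.
Latest start in the last window 07:00–07:45 is 07:45 − 15 min = 07:30.

07:30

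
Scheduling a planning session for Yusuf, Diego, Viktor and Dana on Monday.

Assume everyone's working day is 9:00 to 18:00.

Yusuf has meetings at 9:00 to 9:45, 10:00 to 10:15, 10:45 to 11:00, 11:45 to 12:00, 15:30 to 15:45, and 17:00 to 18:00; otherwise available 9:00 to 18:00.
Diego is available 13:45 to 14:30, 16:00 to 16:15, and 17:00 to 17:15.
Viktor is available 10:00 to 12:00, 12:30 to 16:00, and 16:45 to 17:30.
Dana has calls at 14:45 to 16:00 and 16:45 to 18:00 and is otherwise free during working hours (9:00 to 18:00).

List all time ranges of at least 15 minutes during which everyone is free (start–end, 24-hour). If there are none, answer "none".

13:45–14:30

Yusuf free within 09:00–18:00: 09:45–10:00, 10:15–10:45, 11:00–11:45, 12:00–15:30, 15:45–17:00.
Dana free within 09:00–18:00: 09:00–14:45, 16:00–16:45.
Yusuf ∩ Diego: 13:45–14:30, 16:00–16:15.
Yusuf ∩ Diego ∩ Viktor: 13:45–14:30.
Yusuf ∩ Diego ∩ Viktor ∩ Dana: 13:45–14:30.
Windows ≥ 15 min: 13:45–14:30.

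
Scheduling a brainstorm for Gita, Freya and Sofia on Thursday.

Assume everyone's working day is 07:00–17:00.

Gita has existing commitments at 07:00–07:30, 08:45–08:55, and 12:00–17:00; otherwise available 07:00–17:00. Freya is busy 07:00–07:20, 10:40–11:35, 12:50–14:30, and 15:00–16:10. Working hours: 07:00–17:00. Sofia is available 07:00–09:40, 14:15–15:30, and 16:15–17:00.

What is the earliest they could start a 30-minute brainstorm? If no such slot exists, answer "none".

Gita free within 07:00–17:00: 07:30–08:45, 08:55–12:00.
Freya free within 07:00–17:00: 07:20–10:40, 11:35–12:50, 14:30–15:00, 16:10–17:00.
Gita ∩ Freya: 07:30–08:45, 08:55–10:40, 11:35–12:00.
Gita ∩ Freya ∩ Sofia: 07:30–08:45, 08:55–09:40.
Windows ≥ 30 min: 07:30–08:45, 08:55–09:40.
Earliest such window starts at 07:30.

07:30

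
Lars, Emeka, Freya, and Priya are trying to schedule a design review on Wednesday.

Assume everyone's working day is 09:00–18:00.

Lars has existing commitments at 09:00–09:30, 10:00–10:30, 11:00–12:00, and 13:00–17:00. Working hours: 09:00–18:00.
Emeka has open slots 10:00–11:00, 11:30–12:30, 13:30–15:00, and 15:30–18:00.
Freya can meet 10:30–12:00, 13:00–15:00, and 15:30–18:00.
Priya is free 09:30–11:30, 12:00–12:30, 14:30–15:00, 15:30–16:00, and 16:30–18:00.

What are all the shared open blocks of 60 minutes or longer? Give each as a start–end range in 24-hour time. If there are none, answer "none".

Lars free within 09:00–18:00: 09:30–10:00, 10:30–11:00, 12:00–13:00, 17:00–18:00.
Lars ∩ Emeka: 10:30–11:00, 12:00–12:30, 17:00–18:00.
Lars ∩ Emeka ∩ Freya: 10:30–11:00, 17:00–18:00.
Lars ∩ Emeka ∩ Freya ∩ Priya: 10:30–11:00, 17:00–18:00.
Windows ≥ 60 min: 17:00–18:00.

17:00–18:00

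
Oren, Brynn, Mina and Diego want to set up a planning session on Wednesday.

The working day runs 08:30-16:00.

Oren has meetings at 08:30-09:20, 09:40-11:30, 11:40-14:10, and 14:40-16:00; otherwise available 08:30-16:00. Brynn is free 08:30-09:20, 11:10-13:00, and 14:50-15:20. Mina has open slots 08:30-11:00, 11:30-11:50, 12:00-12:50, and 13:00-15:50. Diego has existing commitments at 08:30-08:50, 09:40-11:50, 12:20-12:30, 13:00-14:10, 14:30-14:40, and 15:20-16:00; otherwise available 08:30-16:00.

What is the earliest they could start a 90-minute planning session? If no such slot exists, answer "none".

Oren free within 08:30–16:00: 09:20–09:40, 11:30–11:40, 14:10–14:40.
Diego free within 08:30–16:00: 08:50–09:40, 11:50–12:20, 12:30–13:00, 14:10–14:30, 14:40–15:20.
Oren ∩ Brynn: 11:30–11:40.
Oren ∩ Brynn ∩ Mina: 11:30–11:40.
Oren ∩ Brynn ∩ Mina ∩ Diego: (none).
Windows ≥ 90 min: (none).

none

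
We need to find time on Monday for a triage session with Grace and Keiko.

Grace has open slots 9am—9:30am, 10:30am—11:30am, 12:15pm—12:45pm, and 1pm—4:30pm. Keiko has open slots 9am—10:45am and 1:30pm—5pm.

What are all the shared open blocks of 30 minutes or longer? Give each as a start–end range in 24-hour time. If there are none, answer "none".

Grace ∩ Keiko: 09:00–09:30, 10:30–10:45, 13:30–16:30.
Windows ≥ 30 min: 09:00–09:30, 13:30–16:30.

09:00–09:30, 13:30–16:30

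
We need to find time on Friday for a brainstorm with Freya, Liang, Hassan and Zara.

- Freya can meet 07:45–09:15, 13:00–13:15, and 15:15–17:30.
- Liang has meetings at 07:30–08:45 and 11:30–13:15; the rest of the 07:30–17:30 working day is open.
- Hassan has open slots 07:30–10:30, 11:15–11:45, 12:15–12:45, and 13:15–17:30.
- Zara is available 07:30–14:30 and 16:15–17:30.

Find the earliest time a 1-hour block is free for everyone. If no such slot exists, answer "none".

Liang free within 07:30–17:30: 08:45–11:30, 13:15–17:30.
Freya ∩ Liang: 08:45–09:15, 15:15–17:30.
Freya ∩ Liang ∩ Hassan: 08:45–09:15, 15:15–17:30.
Freya ∩ Liang ∩ Hassan ∩ Zara: 08:45–09:15, 16:15–17:30.
Windows ≥ 60 min: 16:15–17:30.
Earliest such window starts at 16:15.

16:15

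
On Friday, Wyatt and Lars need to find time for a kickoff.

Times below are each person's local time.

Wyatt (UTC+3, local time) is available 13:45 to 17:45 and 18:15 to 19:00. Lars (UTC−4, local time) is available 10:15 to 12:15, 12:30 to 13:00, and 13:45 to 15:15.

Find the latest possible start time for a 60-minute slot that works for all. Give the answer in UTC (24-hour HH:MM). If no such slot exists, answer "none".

Wyatt → UTC: 10:45–14:45, 15:15–16:00.
Lars → UTC: 14:15–16:15, 16:30–17:00, 17:45–19:15.
Wyatt ∩ Lars: 14:15–14:45, 15:15–16:00.
Windows ≥ 60 min: (none).

none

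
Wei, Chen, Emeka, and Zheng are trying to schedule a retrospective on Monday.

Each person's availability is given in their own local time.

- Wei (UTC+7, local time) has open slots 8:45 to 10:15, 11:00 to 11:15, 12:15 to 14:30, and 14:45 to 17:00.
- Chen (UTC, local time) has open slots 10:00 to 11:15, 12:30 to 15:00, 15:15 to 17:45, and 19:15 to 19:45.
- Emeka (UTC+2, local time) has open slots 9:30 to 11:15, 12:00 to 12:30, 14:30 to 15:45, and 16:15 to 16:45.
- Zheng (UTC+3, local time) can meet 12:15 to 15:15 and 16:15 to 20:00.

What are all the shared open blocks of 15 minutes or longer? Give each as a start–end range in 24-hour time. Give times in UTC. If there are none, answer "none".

none

Wei → UTC: 01:45–03:15, 04:00–04:15, 05:15–07:30, 07:45–10:00.
Chen → UTC: 10:00–11:15, 12:30–15:00, 15:15–17:45, 19:15–19:45.
Emeka → UTC: 07:30–09:15, 10:00–10:30, 12:30–13:45, 14:15–14:45.
Zheng → UTC: 09:15–12:15, 13:15–17:00.
Wei ∩ Chen: (none).
Wei ∩ Chen ∩ Emeka: (none).
Wei ∩ Chen ∩ Emeka ∩ Zheng: (none).
Windows ≥ 15 min: (none).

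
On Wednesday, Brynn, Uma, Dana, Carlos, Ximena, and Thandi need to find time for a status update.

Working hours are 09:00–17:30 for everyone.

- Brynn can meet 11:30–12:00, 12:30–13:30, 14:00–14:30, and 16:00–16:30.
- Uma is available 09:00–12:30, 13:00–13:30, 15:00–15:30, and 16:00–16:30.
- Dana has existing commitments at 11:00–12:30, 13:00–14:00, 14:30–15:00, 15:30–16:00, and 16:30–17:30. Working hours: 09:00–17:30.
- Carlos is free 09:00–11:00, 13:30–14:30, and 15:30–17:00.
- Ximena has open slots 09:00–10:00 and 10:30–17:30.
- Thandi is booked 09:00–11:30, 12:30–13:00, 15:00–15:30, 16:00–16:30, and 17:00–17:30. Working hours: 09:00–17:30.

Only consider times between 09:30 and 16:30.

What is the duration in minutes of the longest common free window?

0 minutes

Dana free within 09:00–17:30: 09:00–11:00, 12:30–13:00, 14:00–14:30, 15:00–15:30, 16:00–16:30.
Thandi free within 09:00–17:30: 11:30–12:30, 13:00–15:00, 15:30–16:00, 16:30–17:00.
Brynn ∩ Uma: 11:30–12:00, 13:00–13:30, 16:00–16:30.
Brynn ∩ Uma ∩ Dana: 16:00–16:30.
Brynn ∩ Uma ∩ Dana ∩ Carlos: 16:00–16:30.
Brynn ∩ Uma ∩ Dana ∩ Carlos ∩ Ximena: 16:00–16:30.
Brynn ∩ Uma ∩ Dana ∩ Carlos ∩ Ximena ∩ Thandi: (none).
Restricted to 09:30–16:30: (none).
No common window.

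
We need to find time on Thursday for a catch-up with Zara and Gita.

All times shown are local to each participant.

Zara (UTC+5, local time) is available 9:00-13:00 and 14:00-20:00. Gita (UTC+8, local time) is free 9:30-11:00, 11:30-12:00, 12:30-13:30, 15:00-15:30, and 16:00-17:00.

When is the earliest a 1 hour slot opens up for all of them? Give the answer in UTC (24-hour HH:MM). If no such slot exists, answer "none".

Zara → UTC: 04:00–08:00, 09:00–15:00.
Gita → UTC: 01:30–03:00, 03:30–04:00, 04:30–05:30, 07:00–07:30, 08:00–09:00.
Zara ∩ Gita: 04:30–05:30, 07:00–07:30.
Windows ≥ 60 min: 04:30–05:30.
Earliest such window starts at 04:30.

04:30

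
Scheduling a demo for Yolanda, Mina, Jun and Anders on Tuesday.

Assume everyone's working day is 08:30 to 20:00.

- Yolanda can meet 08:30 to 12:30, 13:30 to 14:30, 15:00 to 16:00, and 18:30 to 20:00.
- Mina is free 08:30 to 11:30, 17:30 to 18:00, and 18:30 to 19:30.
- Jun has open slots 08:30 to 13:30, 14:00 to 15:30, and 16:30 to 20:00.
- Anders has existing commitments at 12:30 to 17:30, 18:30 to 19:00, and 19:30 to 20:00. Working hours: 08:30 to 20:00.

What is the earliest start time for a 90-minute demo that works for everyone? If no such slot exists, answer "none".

08:30

Anders free within 08:30–20:00: 08:30–12:30, 17:30–18:30, 19:00–19:30.
Yolanda ∩ Mina: 08:30–11:30, 18:30–19:30.
Yolanda ∩ Mina ∩ Jun: 08:30–11:30, 18:30–19:30.
Yolanda ∩ Mina ∩ Jun ∩ Anders: 08:30–11:30, 19:00–19:30.
Windows ≥ 90 min: 08:30–11:30.
Earliest such window starts at 08:30.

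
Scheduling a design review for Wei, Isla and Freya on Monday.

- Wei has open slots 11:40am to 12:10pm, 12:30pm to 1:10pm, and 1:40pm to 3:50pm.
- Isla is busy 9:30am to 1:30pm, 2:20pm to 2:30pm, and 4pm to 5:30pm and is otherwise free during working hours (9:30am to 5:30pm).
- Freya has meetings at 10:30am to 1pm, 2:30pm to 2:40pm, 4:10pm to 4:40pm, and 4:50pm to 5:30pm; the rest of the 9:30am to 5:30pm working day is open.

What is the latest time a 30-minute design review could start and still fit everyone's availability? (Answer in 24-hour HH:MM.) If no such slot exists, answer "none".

15:20

Isla free within 09:30–17:30: 13:30–14:20, 14:30–16:00.
Freya free within 09:30–17:30: 09:30–10:30, 13:00–14:30, 14:40–16:10, 16:40–16:50.
Wei ∩ Isla: 13:40–14:20, 14:30–15:50.
Wei ∩ Isla ∩ Freya: 13:40–14:20, 14:40–15:50.
Windows ≥ 30 min: 13:40–14:20, 14:40–15:50.
Latest start in the last window 14:40–15:50 is 15:50 − 30 min = 15:20.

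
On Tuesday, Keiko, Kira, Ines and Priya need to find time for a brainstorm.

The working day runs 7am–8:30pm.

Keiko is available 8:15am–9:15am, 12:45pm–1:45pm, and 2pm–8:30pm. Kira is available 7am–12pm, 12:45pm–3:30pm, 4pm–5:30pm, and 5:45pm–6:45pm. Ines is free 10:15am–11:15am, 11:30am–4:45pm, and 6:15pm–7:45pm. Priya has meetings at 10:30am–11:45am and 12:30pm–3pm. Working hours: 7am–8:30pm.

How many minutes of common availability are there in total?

Priya free within 07:00–20:30: 07:00–10:30, 11:45–12:30, 15:00–20:30.
Keiko ∩ Kira: 08:15–09:15, 12:45–13:45, 14:00–15:30, 16:00–17:30, 17:45–18:45.
Keiko ∩ Kira ∩ Ines: 12:45–13:45, 14:00–15:30, 16:00–16:45, 18:15–18:45.
Keiko ∩ Kira ∩ Ines ∩ Priya: 15:00–15:30, 16:00–16:45, 18:15–18:45.
Total common minutes: 30 + 45 + 30 = 105.

105 minutes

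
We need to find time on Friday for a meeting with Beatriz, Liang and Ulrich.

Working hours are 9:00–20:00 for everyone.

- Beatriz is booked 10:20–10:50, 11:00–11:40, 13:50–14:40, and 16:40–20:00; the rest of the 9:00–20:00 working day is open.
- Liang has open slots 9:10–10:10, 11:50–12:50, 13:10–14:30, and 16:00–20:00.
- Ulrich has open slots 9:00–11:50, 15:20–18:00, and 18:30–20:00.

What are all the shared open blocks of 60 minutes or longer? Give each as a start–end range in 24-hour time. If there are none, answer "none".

Beatriz free within 09:00–20:00: 09:00–10:20, 10:50–11:00, 11:40–13:50, 14:40–16:40.
Beatriz ∩ Liang: 09:10–10:10, 11:50–12:50, 13:10–13:50, 16:00–16:40.
Beatriz ∩ Liang ∩ Ulrich: 09:10–10:10, 16:00–16:40.
Windows ≥ 60 min: 09:10–10:10.

09:10–10:10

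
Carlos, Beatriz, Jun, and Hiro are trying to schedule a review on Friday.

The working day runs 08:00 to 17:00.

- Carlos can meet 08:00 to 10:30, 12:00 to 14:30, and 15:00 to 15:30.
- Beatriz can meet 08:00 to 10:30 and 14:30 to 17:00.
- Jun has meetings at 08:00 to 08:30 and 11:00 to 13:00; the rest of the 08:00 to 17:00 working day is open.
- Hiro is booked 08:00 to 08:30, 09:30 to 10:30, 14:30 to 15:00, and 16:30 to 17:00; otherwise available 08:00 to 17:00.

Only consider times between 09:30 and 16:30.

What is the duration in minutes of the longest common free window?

30 minutes

Jun free within 08:00–17:00: 08:30–11:00, 13:00–17:00.
Hiro free within 08:00–17:00: 08:30–09:30, 10:30–14:30, 15:00–16:30.
Carlos ∩ Beatriz: 08:00–10:30, 15:00–15:30.
Carlos ∩ Beatriz ∩ Jun: 08:30–10:30, 15:00–15:30.
Carlos ∩ Beatriz ∩ Jun ∩ Hiro: 08:30–09:30, 15:00–15:30.
Restricted to 09:30–16:30: 15:00–15:30.
Single common window of 30 minutes.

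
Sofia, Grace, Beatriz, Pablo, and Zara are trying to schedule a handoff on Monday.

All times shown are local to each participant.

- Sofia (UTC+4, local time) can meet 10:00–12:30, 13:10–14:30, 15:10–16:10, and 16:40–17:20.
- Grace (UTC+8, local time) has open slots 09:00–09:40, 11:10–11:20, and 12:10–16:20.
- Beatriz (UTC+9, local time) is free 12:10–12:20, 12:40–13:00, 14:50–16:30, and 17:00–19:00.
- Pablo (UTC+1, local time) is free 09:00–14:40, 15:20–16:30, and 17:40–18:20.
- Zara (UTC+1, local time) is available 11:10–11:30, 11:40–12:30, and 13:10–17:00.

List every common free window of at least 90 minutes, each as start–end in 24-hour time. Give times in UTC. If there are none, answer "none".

none

Sofia → UTC: 06:00–08:30, 09:10–10:30, 11:10–12:10, 12:40–13:20.
Grace → UTC: 01:00–01:40, 03:10–03:20, 04:10–08:20.
Beatriz → UTC: 03:10–03:20, 03:40–04:00, 05:50–07:30, 08:00–10:00.
Pablo → UTC: 08:00–13:40, 14:20–15:30, 16:40–17:20.
Zara → UTC: 10:10–10:30, 10:40–11:30, 12:10–16:00.
Sofia ∩ Grace: 06:00–08:20.
Sofia ∩ Grace ∩ Beatriz: 06:00–07:30, 08:00–08:20.
Sofia ∩ Grace ∩ Beatriz ∩ Pablo: 08:00–08:20.
Sofia ∩ Grace ∩ Beatriz ∩ Pablo ∩ Zara: (none).
Windows ≥ 90 min: (none).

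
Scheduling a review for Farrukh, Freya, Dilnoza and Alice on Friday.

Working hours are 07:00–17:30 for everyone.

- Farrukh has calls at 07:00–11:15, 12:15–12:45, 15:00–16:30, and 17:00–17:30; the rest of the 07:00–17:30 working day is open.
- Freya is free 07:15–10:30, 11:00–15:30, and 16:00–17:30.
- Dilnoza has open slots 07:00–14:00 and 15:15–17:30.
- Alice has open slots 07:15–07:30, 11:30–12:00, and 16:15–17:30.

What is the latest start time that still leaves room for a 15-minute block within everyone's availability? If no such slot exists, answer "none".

16:45

Farrukh free within 07:00–17:30: 11:15–12:15, 12:45–15:00, 16:30–17:00.
Farrukh ∩ Freya: 11:15–12:15, 12:45–15:00, 16:30–17:00.
Farrukh ∩ Freya ∩ Dilnoza: 11:15–12:15, 12:45–14:00, 16:30–17:00.
Farrukh ∩ Freya ∩ Dilnoza ∩ Alice: 11:30–12:00, 16:30–17:00.
Windows ≥ 15 min: 11:30–12:00, 16:30–17:00.
Latest start in the last window 16:30–17:00 is 17:00 − 15 min = 16:45.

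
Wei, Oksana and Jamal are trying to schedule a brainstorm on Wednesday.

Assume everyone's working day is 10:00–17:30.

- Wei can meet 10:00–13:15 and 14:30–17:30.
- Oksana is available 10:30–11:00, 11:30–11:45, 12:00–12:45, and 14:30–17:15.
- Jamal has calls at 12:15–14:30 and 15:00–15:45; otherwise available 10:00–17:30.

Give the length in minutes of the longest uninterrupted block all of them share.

90 minutes

Jamal free within 10:00–17:30: 10:00–12:15, 14:30–15:00, 15:45–17:30.
Wei ∩ Oksana: 10:30–11:00, 11:30–11:45, 12:00–12:45, 14:30–17:15.
Wei ∩ Oksana ∩ Jamal: 10:30–11:00, 11:30–11:45, 12:00–12:15, 14:30–15:00, 15:45–17:15.
Common window lengths: 30, 15, 15, 30, 90 min; longest is 90.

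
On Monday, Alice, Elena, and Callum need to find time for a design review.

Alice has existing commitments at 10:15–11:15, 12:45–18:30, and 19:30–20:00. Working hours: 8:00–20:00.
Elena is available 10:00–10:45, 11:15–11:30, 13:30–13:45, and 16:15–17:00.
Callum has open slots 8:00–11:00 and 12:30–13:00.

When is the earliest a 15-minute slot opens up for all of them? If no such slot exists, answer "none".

10:00

Alice free within 08:00–20:00: 08:00–10:15, 11:15–12:45, 18:30–19:30.
Alice ∩ Elena: 10:00–10:15, 11:15–11:30.
Alice ∩ Elena ∩ Callum: 10:00–10:15.
Windows ≥ 15 min: 10:00–10:15.
Earliest such window starts at 10:00.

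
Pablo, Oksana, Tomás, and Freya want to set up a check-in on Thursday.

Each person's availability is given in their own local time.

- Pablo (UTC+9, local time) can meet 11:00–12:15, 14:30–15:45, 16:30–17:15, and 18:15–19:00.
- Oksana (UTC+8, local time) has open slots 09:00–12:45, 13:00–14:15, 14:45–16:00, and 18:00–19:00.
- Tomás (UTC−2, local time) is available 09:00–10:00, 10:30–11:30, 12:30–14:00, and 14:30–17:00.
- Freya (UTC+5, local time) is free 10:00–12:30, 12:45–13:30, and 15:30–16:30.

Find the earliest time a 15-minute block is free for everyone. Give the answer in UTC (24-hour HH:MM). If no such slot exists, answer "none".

none

Pablo → UTC: 02:00–03:15, 05:30–06:45, 07:30–08:15, 09:15–10:00.
Oksana → UTC: 01:00–04:45, 05:00–06:15, 06:45–08:00, 10:00–11:00.
Tomás → UTC: 11:00–12:00, 12:30–13:30, 14:30–16:00, 16:30–19:00.
Freya → UTC: 05:00–07:30, 07:45–08:30, 10:30–11:30.
Pablo ∩ Oksana: 02:00–03:15, 05:30–06:15, 07:30–08:00.
Pablo ∩ Oksana ∩ Tomás: (none).
Pablo ∩ Oksana ∩ Tomás ∩ Freya: (none).
Windows ≥ 15 min: (none).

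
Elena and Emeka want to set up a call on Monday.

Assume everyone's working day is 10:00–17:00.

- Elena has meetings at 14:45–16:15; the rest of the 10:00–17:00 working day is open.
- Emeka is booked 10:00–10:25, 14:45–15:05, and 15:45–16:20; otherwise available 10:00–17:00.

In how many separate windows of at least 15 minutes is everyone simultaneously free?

Elena free within 10:00–17:00: 10:00–14:45, 16:15–17:00.
Emeka free within 10:00–17:00: 10:25–14:45, 15:05–15:45, 16:20–17:00.
Elena ∩ Emeka: 10:25–14:45, 16:20–17:00.
Windows ≥ 15 min: 10:25–14:45, 16:20–17:00.
That's 2 windows.

2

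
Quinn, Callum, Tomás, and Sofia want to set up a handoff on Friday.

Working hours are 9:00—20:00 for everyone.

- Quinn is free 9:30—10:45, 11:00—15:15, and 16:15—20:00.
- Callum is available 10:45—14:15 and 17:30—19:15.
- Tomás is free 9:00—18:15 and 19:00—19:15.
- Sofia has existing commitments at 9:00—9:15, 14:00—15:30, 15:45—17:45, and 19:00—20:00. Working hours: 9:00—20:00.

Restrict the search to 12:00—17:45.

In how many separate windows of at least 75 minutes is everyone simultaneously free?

1

Sofia free within 09:00–20:00: 09:15–14:00, 15:30–15:45, 17:45–19:00.
Quinn ∩ Callum: 11:00–14:15, 17:30–19:15.
Quinn ∩ Callum ∩ Tomás: 11:00–14:15, 17:30–18:15, 19:00–19:15.
Quinn ∩ Callum ∩ Tomás ∩ Sofia: 11:00–14:00, 17:45–18:15.
Restricted to 12:00–17:45: 12:00–14:00.
Windows ≥ 75 min: 12:00–14:00.
That's 1 window.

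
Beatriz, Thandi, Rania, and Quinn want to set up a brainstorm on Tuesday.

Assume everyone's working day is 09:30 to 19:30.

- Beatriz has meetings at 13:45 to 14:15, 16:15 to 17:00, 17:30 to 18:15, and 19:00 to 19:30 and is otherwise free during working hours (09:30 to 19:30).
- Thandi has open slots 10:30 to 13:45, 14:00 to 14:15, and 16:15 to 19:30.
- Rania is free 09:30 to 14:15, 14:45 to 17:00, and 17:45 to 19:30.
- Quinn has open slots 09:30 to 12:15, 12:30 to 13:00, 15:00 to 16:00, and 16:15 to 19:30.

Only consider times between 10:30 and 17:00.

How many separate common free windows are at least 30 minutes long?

Beatriz free within 09:30–19:30: 09:30–13:45, 14:15–16:15, 17:00–17:30, 18:15–19:00.
Beatriz ∩ Thandi: 10:30–13:45, 17:00–17:30, 18:15–19:00.
Beatriz ∩ Thandi ∩ Rania: 10:30–13:45, 18:15–19:00.
Beatriz ∩ Thandi ∩ Rania ∩ Quinn: 10:30–12:15, 12:30–13:00, 18:15–19:00.
Restricted to 10:30–17:00: 10:30–12:15, 12:30–13:00.
Windows ≥ 30 min: 10:30–12:15, 12:30–13:00.
That's 2 windows.

2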